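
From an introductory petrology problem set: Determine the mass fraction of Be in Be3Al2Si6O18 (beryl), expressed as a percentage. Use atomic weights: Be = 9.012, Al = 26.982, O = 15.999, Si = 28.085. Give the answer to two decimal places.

M(Be3Al2Si6O18) = 537.492 g/mol.
Be contributes 3 × 9.012 = 27.036 g per mole.
27.036/537.492 = 0.0503 → 5.03%.

5.03 weight percent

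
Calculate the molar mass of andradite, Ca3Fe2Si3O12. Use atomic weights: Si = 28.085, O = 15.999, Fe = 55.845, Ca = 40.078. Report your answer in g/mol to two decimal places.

508.17 g/mol

M = 3×40.078 + 2×55.845 + 3×28.085 + 12×15.999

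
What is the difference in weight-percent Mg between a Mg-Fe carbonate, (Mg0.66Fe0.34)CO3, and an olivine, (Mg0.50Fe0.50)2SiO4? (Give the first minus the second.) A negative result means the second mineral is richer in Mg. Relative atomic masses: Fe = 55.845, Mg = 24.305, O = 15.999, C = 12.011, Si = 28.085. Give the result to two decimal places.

2.77 percentage points

M((Mg0.66Fe0.34)CO3) = 95.037 g/mol, so wt% Mg = 16.041/95.037 × 100 = 16.88%.
M((Mg0.50Fe0.50)2SiO4) = 172.231 g/mol, so wt% Mg = 24.305/172.231 × 100 = 14.11%.
16.88 − 14.11 = 2.77 pp.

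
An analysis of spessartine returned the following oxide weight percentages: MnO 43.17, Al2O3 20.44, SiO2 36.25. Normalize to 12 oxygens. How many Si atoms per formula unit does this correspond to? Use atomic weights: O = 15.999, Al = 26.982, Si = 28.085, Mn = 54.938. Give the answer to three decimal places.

MnO: 43.17/70.937 = 0.60857 mol → 0.60857 mol Mn, 0.60857 mol O.
Al2O3: 20.44/101.961 = 0.20047 mol → 0.40094 mol Al, 0.60141 mol O.
SiO2: 36.25/60.083 = 0.60333 mol → 0.60333 mol Si, 1.20666 mol O.
Total oxygen = 2.41664 mol. Normalization factor = 12/2.41664 = 4.96557.
Si per 12 O = 0.60333 × 4.96557 = 2.996.

2.996 Si apfu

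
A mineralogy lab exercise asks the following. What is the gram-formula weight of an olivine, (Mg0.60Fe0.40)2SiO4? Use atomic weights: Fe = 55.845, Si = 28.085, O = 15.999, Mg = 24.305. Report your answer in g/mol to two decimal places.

165.92 g/mol

Mg: 1.20 × 24.305 = 29.1660
Fe: 0.80 × 55.845 = 44.6760
Si: 1 × 28.085 = 28.0850
O: 4 × 15.999 = 63.9960
Summing the contributions gives the formula mass.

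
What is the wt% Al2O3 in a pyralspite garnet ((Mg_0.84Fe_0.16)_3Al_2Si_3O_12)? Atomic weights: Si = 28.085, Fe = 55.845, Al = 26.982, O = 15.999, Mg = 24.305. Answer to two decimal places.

Molar mass of (Mg_0.84Fe_0.16)_3Al_2Si_3O_12 = 2.52·24.305 + 0.48·55.845 + 2·26.982 + 3·28.085 + 12·15.999 = 418.261 g/mol.
Each formula unit contains 2 Al, equivalent to 2/2 = 1.0000 mol Al2O3.
M(Al2O3) = 2×26.982 + 3×15.999 = 101.961 g/mol.
Mass of Al2O3 per formula unit = 1.0000 × 101.961 = 101.961 g.
Al2O3 wt% = 101.961 / 418.261 × 100 = 24.38%.

24.38 wt%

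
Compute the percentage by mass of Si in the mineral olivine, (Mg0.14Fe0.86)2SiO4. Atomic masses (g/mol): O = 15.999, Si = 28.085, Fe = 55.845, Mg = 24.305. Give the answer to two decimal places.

14.41 mass %

Formula mass = 0.28*24.305 + 1.72*55.845 + 1*28.085 + 4*15.999 = 194.940 g/mol, of which 28.085 g is Si.
So Si makes up 28.085/194.940 = 0.1441 of the mass, i.e. 14.41%.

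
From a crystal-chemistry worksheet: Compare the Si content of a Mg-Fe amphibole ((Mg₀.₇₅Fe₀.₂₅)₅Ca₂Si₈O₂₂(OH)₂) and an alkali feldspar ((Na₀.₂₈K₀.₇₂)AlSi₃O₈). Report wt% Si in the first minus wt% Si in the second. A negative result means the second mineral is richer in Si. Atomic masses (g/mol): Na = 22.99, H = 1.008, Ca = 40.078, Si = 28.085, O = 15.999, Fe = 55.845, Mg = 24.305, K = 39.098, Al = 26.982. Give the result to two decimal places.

-4.39 percentage points

First mineral: 224.680 g Si in 851.778 g formula = 26.38 wt% Si.
Second mineral: 84.255 g Si in 273.817 g formula = 30.77 wt% Si.
26.38% − 30.77% gives a difference of -4.39 percentage points.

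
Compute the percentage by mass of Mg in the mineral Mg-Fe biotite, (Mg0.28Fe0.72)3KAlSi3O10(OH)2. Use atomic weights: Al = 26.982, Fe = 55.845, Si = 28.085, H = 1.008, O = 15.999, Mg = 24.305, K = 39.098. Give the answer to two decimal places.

4.21 weight percent

Formula mass = 0.84*24.305 + 2.16*55.845 + 1*39.098 + 1*26.982 + 3*28.085 + 12*15.999 + 2*1.008 = 485.380 g/mol, of which 20.416 g is Mg.
So Mg makes up 20.416/485.380 = 0.0421 of the mass, i.e. 4.21%.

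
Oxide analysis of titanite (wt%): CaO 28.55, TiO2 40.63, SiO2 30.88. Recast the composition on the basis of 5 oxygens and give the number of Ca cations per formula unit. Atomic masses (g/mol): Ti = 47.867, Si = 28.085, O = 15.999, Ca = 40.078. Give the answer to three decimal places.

28.55 wt% CaO ÷ 56.077 g/mol = 0.50912 mol, giving 0.50912 Ca and 0.50912 O.
40.63 wt% TiO2 ÷ 79.865 g/mol = 0.50873 mol, giving 0.50873 Ti and 1.01746 O.
30.88 wt% SiO2 ÷ 60.083 g/mol = 0.51396 mol, giving 0.51396 Si and 1.02792 O.
Oxygen sums to 2.55450; scaling by 5/2.55450 = 1.95733 puts the formula on 5 O.
Ca: 0.50912 × 1.95733 = 0.997 atoms per formula unit.

0.997 Ca apfu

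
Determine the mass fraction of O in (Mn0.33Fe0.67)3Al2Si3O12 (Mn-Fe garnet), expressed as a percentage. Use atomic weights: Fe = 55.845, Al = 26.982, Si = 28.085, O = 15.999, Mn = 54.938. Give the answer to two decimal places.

38.64 mass %

M((Mn0.33Fe0.67)3Al2Si3O12) = 496.844 g/mol.
O contributes 12 × 15.999 = 191.988 g per mole.
191.988/496.844 = 0.3864 → 38.64%.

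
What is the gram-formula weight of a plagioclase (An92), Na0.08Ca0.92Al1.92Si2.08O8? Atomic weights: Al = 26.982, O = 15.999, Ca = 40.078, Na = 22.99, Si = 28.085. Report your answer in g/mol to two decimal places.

The formula mass is the sum 0.08·22.99 + 0.92·40.078 + 1.92·26.982 + 2.08·28.085 + 8·15.999.

276.93 g/mol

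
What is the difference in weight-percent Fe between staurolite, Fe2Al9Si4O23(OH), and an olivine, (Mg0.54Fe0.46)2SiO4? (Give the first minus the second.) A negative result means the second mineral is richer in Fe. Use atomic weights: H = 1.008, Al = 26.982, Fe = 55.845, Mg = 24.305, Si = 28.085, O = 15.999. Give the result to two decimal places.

-17.16 percentage points

Fe in Fe2Al9Si4O23(OH): molar mass 851.852 g/mol; 2×55.845 = 111.690 g → 13.11 wt%.
Fe in (Mg0.54Fe0.46)2SiO4: molar mass 169.708 g/mol; 0.92×55.845 = 51.377 g → 30.27 wt%.
Difference = 13.11 − 30.27 = -17.16 percentage points.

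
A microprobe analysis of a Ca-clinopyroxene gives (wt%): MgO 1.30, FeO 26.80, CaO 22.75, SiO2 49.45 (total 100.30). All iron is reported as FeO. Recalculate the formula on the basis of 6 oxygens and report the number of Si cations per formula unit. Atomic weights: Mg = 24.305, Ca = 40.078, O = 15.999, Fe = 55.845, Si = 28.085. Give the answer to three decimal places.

1.30 wt% MgO ÷ 40.304 g/mol = 0.03225 mol, giving 0.03225 Mg and 0.03225 O.
26.80 wt% FeO ÷ 71.844 g/mol = 0.37303 mol, giving 0.37303 Fe and 0.37303 O.
22.75 wt% CaO ÷ 56.077 g/mol = 0.40569 mol, giving 0.40569 Ca and 0.40569 O.
49.45 wt% SiO2 ÷ 60.083 g/mol = 0.82303 mol, giving 0.82303 Si and 1.64606 O.
Oxygen sums to 2.45703; scaling by 6/2.45703 = 2.44197 puts the formula on 6 O.
Si: 0.82303 × 2.44197 = 2.010 atoms per formula unit.

2.010 Si apfu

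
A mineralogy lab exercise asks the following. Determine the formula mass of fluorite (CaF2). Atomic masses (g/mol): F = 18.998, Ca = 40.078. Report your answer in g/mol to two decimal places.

78.07 g/mol

The formula mass is the sum 1*40.078 + 2*18.998.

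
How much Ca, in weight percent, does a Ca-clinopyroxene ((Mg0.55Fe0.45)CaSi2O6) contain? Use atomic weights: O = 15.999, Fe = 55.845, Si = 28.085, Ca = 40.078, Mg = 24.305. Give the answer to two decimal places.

17.37 weight percent

Formula mass = 0.55*24.305 + 0.45*55.845 + 1*40.078 + 2*28.085 + 6*15.999 = 230.740 g/mol, of which 40.078 g is Ca.
So Ca makes up 40.078/230.740 = 0.1737 of the mass, i.e. 17.37%.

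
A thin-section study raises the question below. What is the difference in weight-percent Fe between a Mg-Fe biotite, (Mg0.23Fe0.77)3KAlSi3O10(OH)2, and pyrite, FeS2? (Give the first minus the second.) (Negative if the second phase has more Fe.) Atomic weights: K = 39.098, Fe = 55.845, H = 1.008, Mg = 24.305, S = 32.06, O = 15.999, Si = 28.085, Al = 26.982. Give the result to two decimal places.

M((Mg0.23Fe0.77)3KAlSi3O10(OH)2) = 490.111 g/mol, so wt% Fe = 129.002/490.111 × 100 = 26.32%.
M(FeS2) = 119.965 g/mol, so wt% Fe = 55.845/119.965 × 100 = 46.55%.
26.32 − 46.55 = -20.23 pp.

-20.23 percentage points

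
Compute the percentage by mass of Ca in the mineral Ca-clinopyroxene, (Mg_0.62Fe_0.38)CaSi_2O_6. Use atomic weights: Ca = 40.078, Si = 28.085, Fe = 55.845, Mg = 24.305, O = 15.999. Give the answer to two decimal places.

17.54 wt%

M((Mg_0.62Fe_0.38)CaSi_2O_6) = 228.532 g/mol.
Ca contributes 1 × 40.078 = 40.078 g per mole.
40.078/228.532 = 0.1754 → 17.54%.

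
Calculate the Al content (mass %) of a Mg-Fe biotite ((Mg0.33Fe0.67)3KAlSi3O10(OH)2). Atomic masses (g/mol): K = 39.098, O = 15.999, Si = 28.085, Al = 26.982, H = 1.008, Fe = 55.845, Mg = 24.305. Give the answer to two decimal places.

5.61 mass %

Formula mass = 0.99·24.305 + 2.01·55.845 + 1·39.098 + 1·26.982 + 3·28.085 + 12·15.999 + 2·1.008 = 480.649 g/mol, of which 26.982 g is Al.
So Al makes up 26.982/480.649 = 0.0561 of the mass, i.e. 5.61%.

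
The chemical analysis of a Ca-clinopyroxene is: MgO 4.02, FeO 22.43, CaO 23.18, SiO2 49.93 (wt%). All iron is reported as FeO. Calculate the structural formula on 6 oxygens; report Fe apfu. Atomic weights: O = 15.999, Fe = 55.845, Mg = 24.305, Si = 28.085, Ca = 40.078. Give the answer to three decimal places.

MgO (M=40.304): mol = 0.09974; Mg = 0.09974, O = 0.09974.
FeO (M=71.844): mol = 0.31220; Fe = 0.31220, O = 0.31220.
CaO (M=56.077): mol = 0.41336; Ca = 0.41336, O = 0.41336.
SiO2 (M=60.083): mol = 0.83102; Si = 0.83102, O = 1.66204.
ΣO = 2.48734; factor = 6/ΣO = 2.41222.
Fe apfu = 0.31220 × 2.41222 = 0.753.

0.753 Fe apfu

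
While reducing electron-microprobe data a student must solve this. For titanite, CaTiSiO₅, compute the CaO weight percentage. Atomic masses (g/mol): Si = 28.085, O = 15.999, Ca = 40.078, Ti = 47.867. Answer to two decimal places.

Formula mass = 196.025 g/mol.
1 Ca → 1.0000 mol CaO per formula unit; M(CaO) = 56.077, so CaO mass = 56.077 g.
56.077/196.025 × 100 = 28.61 wt%.

28.61 wt%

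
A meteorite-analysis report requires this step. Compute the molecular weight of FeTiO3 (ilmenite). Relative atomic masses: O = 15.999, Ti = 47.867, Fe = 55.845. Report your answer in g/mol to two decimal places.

151.71 g/mol

Fe: 1 × 55.845 = 55.8450
Ti: 1 × 47.867 = 47.8670
O: 3 × 15.999 = 47.9970
Summing the contributions gives the formula mass.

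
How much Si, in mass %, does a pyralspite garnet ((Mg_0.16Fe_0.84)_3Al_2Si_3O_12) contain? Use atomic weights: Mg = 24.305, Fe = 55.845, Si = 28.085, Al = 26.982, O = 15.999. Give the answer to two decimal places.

17.46 mass %

M((Mg_0.16Fe_0.84)_3Al_2Si_3O_12) = 482.603 g/mol.
Si contributes 3 × 28.085 = 84.255 g per mole.
84.255/482.603 = 0.1746 → 17.46%.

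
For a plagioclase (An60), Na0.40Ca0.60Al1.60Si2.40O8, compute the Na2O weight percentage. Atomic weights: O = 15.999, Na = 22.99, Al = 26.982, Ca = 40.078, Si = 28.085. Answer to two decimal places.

Molar mass of Na0.40Ca0.60Al1.60Si2.40O8 = 0.40*22.99 + 0.60*40.078 + 1.60*26.982 + 2.40*28.085 + 8*15.999 = 271.810 g/mol.
Each formula unit contains 0.40 Na, equivalent to 0.40/2 = 0.2000 mol Na2O.
M(Na2O) = 2×22.99 + 1×15.999 = 61.979 g/mol.
Mass of Na2O per formula unit = 0.2000 × 61.979 = 12.396 g.
Na2O wt% = 12.396 / 271.810 × 100 = 4.56%.

4.56 wt%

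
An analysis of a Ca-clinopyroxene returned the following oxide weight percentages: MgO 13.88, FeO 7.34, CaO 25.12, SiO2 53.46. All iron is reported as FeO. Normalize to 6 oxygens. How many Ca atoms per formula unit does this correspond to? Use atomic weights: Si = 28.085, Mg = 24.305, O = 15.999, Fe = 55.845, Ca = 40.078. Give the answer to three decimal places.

MgO: 13.88/40.304 = 0.34438 mol → 0.34438 mol Mg, 0.34438 mol O.
FeO: 7.34/71.844 = 0.10217 mol → 0.10217 mol Fe, 0.10217 mol O.
CaO: 25.12/56.077 = 0.44796 mol → 0.44796 mol Ca, 0.44796 mol O.
SiO2: 53.46/60.083 = 0.88977 mol → 0.88977 mol Si, 1.77954 mol O.
Total oxygen = 2.67405 mol. Normalization factor = 6/2.67405 = 2.24379.
Ca per 6 O = 0.44796 × 2.24379 = 1.005.

1.005 Ca apfu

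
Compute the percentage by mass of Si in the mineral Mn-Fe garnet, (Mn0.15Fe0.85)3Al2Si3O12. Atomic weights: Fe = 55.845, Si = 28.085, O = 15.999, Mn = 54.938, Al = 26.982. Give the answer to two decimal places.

Molar mass of (Mn0.15Fe0.85)3Al2Si3O12: 0.45*54.938 + 2.55*55.845 + 2*26.982 + 3*28.085 + 12*15.999 = 497.334 g/mol.
Mass of Si per formula unit: 3 × 28.085 = 84.255 g.
Weight fraction Si = 84.255 / 497.334 = 0.1694.

16.94 weight percent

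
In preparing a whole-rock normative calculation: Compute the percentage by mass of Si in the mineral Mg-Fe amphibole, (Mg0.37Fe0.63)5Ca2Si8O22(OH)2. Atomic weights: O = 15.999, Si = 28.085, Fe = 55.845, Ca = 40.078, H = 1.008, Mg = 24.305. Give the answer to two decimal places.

Molar mass of (Mg0.37Fe0.63)5Ca2Si8O22(OH)2: 1.85*24.305 + 3.15*55.845 + 2*40.078 + 8*28.085 + 24*15.999 + 2*1.008 = 911.704 g/mol.
Mass of Si per formula unit: 8 × 28.085 = 224.680 g.
Weight fraction Si = 224.680 / 911.704 = 0.2464.

24.64 mass %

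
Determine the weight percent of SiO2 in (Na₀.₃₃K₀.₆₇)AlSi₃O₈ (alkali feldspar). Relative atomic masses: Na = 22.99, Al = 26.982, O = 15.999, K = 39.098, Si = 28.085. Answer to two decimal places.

Formula mass = 273.011 g/mol.
3 Si → 3.0000 mol SiO2 per formula unit; M(SiO2) = 60.083, so SiO2 mass = 180.249 g.
180.249/273.011 × 100 = 66.02 wt%.

66.02 wt%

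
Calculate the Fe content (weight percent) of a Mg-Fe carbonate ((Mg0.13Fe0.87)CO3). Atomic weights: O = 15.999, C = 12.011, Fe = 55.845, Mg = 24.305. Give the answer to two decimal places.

43.48 weight percent

M((Mg0.13Fe0.87)CO3) = 111.753 g/mol.
Fe contributes 0.87 × 55.845 = 48.585 g per mole.
48.585/111.753 = 0.4348 → 43.48%.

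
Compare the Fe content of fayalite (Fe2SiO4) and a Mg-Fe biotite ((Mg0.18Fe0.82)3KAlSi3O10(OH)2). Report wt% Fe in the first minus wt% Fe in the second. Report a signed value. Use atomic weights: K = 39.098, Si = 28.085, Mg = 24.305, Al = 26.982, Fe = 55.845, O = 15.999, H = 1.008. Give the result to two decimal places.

M(Fe2SiO4) = 203.771 g/mol, so wt% Fe = 111.690/203.771 × 100 = 54.81%.
M((Mg0.18Fe0.82)3KAlSi3O10(OH)2) = 494.842 g/mol, so wt% Fe = 137.379/494.842 × 100 = 27.76%.
54.81 − 27.76 = 27.05 pp.

27.05 percentage points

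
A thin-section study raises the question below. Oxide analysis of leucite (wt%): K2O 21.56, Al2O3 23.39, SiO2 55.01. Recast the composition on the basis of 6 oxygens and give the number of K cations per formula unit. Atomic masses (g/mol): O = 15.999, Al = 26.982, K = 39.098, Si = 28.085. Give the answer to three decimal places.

K2O: 21.56/94.195 = 0.22889 mol → 0.45778 mol K, 0.22889 mol O.
Al2O3: 23.39/101.961 = 0.22940 mol → 0.45880 mol Al, 0.68820 mol O.
SiO2: 55.01/60.083 = 0.91557 mol → 0.91557 mol Si, 1.83114 mol O.
Total oxygen = 2.74823 mol. Normalization factor = 6/2.74823 = 2.18322.
K per 6 O = 0.45778 × 2.18322 = 0.999.

0.999 K apfu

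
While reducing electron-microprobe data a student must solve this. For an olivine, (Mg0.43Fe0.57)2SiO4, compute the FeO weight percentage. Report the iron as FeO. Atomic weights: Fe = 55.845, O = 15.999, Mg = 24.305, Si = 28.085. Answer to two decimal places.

Molar mass of (Mg0.43Fe0.57)2SiO4 = 0.86*24.305 + 1.14*55.845 + 1*28.085 + 4*15.999 = 176.647 g/mol.
Each formula unit contains 1.14 Fe, equivalent to 1.14/1 = 1.1400 mol FeO.
M(FeO) = 1×55.845 + 1×15.999 = 71.844 g/mol.
Mass of FeO per formula unit = 1.1400 × 71.844 = 81.902 g.
FeO wt% = 81.902 / 176.647 × 100 = 46.36%.

46.36 wt%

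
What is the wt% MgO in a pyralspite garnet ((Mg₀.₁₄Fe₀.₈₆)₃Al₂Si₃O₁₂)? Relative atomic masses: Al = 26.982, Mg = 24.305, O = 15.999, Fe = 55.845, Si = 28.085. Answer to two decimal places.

Formula mass = 484.495 g/mol.
0.42 Mg → 0.4200 mol MgO per formula unit; M(MgO) = 40.304, so MgO mass = 16.928 g.
16.928/484.495 × 100 = 3.49 wt%.

3.49 wt%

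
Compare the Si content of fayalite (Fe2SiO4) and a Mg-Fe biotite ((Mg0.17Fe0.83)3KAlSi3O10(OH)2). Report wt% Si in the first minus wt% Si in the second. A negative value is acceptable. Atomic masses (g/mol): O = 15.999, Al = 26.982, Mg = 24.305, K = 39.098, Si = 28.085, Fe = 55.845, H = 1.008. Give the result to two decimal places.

-3.21 percentage points

M(Fe2SiO4) = 203.771 g/mol, so wt% Si = 28.085/203.771 × 100 = 13.78%.
M((Mg0.17Fe0.83)3KAlSi3O10(OH)2) = 495.789 g/mol, so wt% Si = 84.255/495.789 × 100 = 16.99%.
13.78 − 16.99 = -3.21 pp.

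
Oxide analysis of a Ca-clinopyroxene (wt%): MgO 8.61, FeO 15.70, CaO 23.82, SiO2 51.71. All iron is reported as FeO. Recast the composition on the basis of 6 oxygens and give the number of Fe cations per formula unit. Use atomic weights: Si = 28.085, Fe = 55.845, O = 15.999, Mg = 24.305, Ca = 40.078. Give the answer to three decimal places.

8.61 wt% MgO ÷ 40.304 g/mol = 0.21363 mol, giving 0.21363 Mg and 0.21363 O.
15.70 wt% FeO ÷ 71.844 g/mol = 0.21853 mol, giving 0.21853 Fe and 0.21853 O.
23.82 wt% CaO ÷ 56.077 g/mol = 0.42477 mol, giving 0.42477 Ca and 0.42477 O.
51.71 wt% SiO2 ÷ 60.083 g/mol = 0.86064 mol, giving 0.86064 Si and 1.72128 O.
Oxygen sums to 2.57821; scaling by 6/2.57821 = 2.32720 puts the formula on 6 O.
Fe: 0.21853 × 2.32720 = 0.509 atoms per formula unit.

0.509 Fe apfu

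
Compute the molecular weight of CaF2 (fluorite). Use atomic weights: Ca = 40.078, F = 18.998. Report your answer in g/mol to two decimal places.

78.07 g/mol

M = 1×40.078 + 2×18.998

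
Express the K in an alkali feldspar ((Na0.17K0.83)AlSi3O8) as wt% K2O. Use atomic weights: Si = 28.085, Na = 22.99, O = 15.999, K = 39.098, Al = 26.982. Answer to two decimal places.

14.18 wt%

M((Na0.17K0.83)AlSi3O8) = 275.589 g/mol; M(K2O) = 94.195 g/mol.
Moles K2O per formula unit = 0.83 K ÷ 2 = 0.4150.
K2O fraction = (0.4150 × 94.195) / 275.589 = 39.091/275.589 = 0.1418.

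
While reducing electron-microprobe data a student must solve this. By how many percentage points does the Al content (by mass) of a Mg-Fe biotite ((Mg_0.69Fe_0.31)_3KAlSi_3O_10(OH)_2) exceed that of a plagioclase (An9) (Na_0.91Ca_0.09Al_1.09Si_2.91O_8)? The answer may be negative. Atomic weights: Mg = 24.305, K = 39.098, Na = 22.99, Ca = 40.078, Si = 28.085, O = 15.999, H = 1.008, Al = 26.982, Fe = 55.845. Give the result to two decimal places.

-5.11 percentage points

First mineral: 26.982 g Al in 446.586 g formula = 6.04 wt% Al.
Second mineral: 29.410 g Al in 263.658 g formula = 11.15 wt% Al.
6.04% − 11.15% gives a difference of -5.11 percentage points.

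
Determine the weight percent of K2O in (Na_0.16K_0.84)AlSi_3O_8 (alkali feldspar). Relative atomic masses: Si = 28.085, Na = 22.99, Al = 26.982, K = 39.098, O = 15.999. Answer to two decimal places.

Formula mass = 275.750 g/mol.
0.84 K → 0.4200 mol K2O per formula unit; M(K2O) = 94.195, so K2O mass = 39.562 g.
39.562/275.750 × 100 = 14.35 wt%.

14.35 wt%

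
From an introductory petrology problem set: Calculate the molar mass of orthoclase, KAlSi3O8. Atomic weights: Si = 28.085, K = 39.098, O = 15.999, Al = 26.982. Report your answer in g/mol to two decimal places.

The formula mass is the sum 1×39.098 + 1×26.982 + 3×28.085 + 8×15.999.

278.33 g/mol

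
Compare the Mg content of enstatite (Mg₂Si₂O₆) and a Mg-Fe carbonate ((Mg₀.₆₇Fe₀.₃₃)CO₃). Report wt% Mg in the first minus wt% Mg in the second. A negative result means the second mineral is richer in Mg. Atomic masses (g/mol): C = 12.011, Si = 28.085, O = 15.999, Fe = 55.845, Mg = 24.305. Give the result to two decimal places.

7.02 percentage points

M(Mg₂Si₂O₆) = 200.774 g/mol, so wt% Mg = 48.610/200.774 × 100 = 24.21%.
M((Mg₀.₆₇Fe₀.₃₃)CO₃) = 94.721 g/mol, so wt% Mg = 16.284/94.721 × 100 = 17.19%.
24.21 − 17.19 = 7.02 pp.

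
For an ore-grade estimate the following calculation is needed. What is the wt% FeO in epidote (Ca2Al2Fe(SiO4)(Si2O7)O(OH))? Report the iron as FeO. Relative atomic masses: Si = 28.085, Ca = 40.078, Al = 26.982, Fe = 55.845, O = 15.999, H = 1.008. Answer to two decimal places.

14.87 wt%

Formula mass = 483.215 g/mol.
1 Fe → 1.0000 mol FeO per formula unit; M(FeO) = 71.844, so FeO mass = 71.844 g.
71.844/483.215 × 100 = 14.87 wt%.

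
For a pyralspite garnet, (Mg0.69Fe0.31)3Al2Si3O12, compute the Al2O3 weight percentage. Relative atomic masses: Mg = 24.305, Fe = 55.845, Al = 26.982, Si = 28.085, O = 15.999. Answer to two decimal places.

23.58 wt%

Molar mass of (Mg0.69Fe0.31)3Al2Si3O12 = 2.07*24.305 + 0.93*55.845 + 2*26.982 + 3*28.085 + 12*15.999 = 432.454 g/mol.
Each formula unit contains 2 Al, equivalent to 2/2 = 1.0000 mol Al2O3.
M(Al2O3) = 2×26.982 + 3×15.999 = 101.961 g/mol.
Mass of Al2O3 per formula unit = 1.0000 × 101.961 = 101.961 g.
Al2O3 wt% = 101.961 / 432.454 × 100 = 23.58%.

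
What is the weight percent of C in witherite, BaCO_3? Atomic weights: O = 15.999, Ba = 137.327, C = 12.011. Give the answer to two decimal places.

6.09 weight percent

Molar mass of BaCO_3: 1*137.327 + 1*12.011 + 3*15.999 = 197.335 g/mol.
Mass of C per formula unit: 1 × 12.011 = 12.011 g.
Weight fraction C = 12.011 / 197.335 = 0.0609.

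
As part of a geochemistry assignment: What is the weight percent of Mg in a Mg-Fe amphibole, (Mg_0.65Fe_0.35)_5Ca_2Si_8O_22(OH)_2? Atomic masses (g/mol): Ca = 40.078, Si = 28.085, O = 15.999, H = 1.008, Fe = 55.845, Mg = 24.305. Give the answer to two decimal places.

9.11 wt%

Molar mass of (Mg_0.65Fe_0.35)_5Ca_2Si_8O_22(OH)_2: 3.25*24.305 + 1.75*55.845 + 2*40.078 + 8*28.085 + 24*15.999 + 2*1.008 = 867.548 g/mol.
Mass of Mg per formula unit: 3.25 × 24.305 = 78.991 g.
Weight fraction Mg = 78.991 / 867.548 = 0.0911.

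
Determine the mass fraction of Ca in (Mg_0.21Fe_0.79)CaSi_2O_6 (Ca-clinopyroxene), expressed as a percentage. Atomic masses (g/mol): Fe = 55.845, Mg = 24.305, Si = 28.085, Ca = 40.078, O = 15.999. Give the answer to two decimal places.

16.60 wt%

Molar mass of (Mg_0.21Fe_0.79)CaSi_2O_6: 0.21·24.305 + 0.79·55.845 + 1·40.078 + 2·28.085 + 6·15.999 = 241.464 g/mol.
Mass of Ca per formula unit: 1 × 40.078 = 40.078 g.
Weight fraction Ca = 40.078 / 241.464 = 0.1660.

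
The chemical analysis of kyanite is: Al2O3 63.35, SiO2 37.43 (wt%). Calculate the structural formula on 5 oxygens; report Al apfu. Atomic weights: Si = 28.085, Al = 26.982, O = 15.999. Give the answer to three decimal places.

Al2O3: 63.35/101.961 = 0.62132 mol → 1.24264 mol Al, 1.86396 mol O.
SiO2: 37.43/60.083 = 0.62297 mol → 0.62297 mol Si, 1.24594 mol O.
Total oxygen = 3.10990 mol. Normalization factor = 5/3.10990 = 1.60777.
Al per 5 O = 1.24264 × 1.60777 = 1.998.

1.998 Al apfu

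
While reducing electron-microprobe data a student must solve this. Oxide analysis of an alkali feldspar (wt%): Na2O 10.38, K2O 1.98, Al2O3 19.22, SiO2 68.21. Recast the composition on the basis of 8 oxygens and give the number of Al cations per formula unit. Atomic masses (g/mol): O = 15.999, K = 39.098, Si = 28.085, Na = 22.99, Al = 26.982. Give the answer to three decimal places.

10.38 wt% Na2O ÷ 61.979 g/mol = 0.16748 mol, giving 0.33496 Na and 0.16748 O.
1.98 wt% K2O ÷ 94.195 g/mol = 0.02102 mol, giving 0.04204 K and 0.02102 O.
19.22 wt% Al2O3 ÷ 101.961 g/mol = 0.18850 mol, giving 0.37700 Al and 0.56550 O.
68.21 wt% SiO2 ÷ 60.083 g/mol = 1.13526 mol, giving 1.13526 Si and 2.27052 O.
Oxygen sums to 3.02452; scaling by 8/3.02452 = 2.64505 puts the formula on 8 O.
Al: 0.37700 × 2.64505 = 0.997 atoms per formula unit.

0.997 Al apfu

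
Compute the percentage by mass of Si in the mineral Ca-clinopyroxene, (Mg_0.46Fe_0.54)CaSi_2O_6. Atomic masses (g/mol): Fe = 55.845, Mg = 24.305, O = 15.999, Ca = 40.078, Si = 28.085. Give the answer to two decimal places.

24.05 wt%

M((Mg_0.46Fe_0.54)CaSi_2O_6) = 233.579 g/mol.
Si contributes 2 × 28.085 = 56.170 g per mole.
56.170/233.579 = 0.2405 → 24.05%.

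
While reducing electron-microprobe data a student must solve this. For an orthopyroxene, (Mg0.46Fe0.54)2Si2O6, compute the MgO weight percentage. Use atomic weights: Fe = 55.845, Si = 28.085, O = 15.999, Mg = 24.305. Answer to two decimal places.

15.79 wt%

Formula mass = 234.837 g/mol.
0.92 Mg → 0.9200 mol MgO per formula unit; M(MgO) = 40.304, so MgO mass = 37.080 g.
37.080/234.837 × 100 = 15.79 wt%.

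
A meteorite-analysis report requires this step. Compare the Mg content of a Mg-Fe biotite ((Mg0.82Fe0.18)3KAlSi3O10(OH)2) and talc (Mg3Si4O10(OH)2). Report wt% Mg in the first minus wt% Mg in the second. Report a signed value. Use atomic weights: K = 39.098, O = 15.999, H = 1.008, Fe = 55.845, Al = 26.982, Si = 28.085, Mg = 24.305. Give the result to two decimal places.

-5.46 percentage points

M((Mg0.82Fe0.18)3KAlSi3O10(OH)2) = 434.286 g/mol, so wt% Mg = 59.790/434.286 × 100 = 13.77%.
M(Mg3Si4O10(OH)2) = 379.259 g/mol, so wt% Mg = 72.915/379.259 × 100 = 19.23%.
13.77 − 19.23 = -5.46 pp.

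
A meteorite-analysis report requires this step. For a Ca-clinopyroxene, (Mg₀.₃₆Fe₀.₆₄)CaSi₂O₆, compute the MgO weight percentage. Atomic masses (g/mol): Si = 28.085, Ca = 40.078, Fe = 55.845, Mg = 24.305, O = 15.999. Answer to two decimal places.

Molar mass of (Mg₀.₃₆Fe₀.₆₄)CaSi₂O₆ = 0.36×24.305 + 0.64×55.845 + 1×40.078 + 2×28.085 + 6×15.999 = 236.733 g/mol.
Each formula unit contains 0.36 Mg, equivalent to 0.36/1 = 0.3600 mol MgO.
M(MgO) = 1×24.305 + 1×15.999 = 40.304 g/mol.
Mass of MgO per formula unit = 0.3600 × 40.304 = 14.509 g.
MgO wt% = 14.509 / 236.733 × 100 = 6.13%.

6.13 wt%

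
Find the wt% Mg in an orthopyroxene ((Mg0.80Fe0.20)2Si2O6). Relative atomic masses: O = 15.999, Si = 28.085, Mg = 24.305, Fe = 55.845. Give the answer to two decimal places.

Formula mass = 1.60×24.305 + 0.40×55.845 + 2×28.085 + 6×15.999 = 213.390 g/mol, of which 38.888 g is Mg.
So Mg makes up 38.888/213.390 = 0.1822 of the mass, i.e. 18.22%.

18.22 wt%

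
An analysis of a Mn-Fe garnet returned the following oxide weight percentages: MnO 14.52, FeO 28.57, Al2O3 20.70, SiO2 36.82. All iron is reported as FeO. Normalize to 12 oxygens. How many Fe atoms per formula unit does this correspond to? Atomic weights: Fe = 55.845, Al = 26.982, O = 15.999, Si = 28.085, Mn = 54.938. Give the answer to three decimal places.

MnO: 14.52/70.937 = 0.20469 mol → 0.20469 mol Mn, 0.20469 mol O.
FeO: 28.57/71.844 = 0.39767 mol → 0.39767 mol Fe, 0.39767 mol O.
Al2O3: 20.70/101.961 = 0.20302 mol → 0.40604 mol Al, 0.60906 mol O.
SiO2: 36.82/60.083 = 0.61282 mol → 0.61282 mol Si, 1.22564 mol O.
Total oxygen = 2.43706 mol. Normalization factor = 12/2.43706 = 4.92397.
Fe per 12 O = 0.39767 × 4.92397 = 1.958.

1.958 Fe apfu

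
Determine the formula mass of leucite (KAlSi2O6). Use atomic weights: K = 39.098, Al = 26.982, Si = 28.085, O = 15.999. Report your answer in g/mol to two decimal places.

218.24 g/mol

The formula mass is the sum 1*39.098 + 1*26.982 + 2*28.085 + 6*15.999.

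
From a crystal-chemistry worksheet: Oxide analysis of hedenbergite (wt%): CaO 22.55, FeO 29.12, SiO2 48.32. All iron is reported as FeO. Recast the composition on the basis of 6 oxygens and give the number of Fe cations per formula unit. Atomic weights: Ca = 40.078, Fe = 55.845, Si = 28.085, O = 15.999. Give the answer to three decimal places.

22.55 wt% CaO ÷ 56.077 g/mol = 0.40213 mol, giving 0.40213 Ca and 0.40213 O.
29.12 wt% FeO ÷ 71.844 g/mol = 0.40532 mol, giving 0.40532 Fe and 0.40532 O.
48.32 wt% SiO2 ÷ 60.083 g/mol = 0.80422 mol, giving 0.80422 Si and 1.60844 O.
Oxygen sums to 2.41589; scaling by 6/2.41589 = 2.48356 puts the formula on 6 O.
Fe: 0.40532 × 2.48356 = 1.007 atoms per formula unit.

1.007 Fe apfu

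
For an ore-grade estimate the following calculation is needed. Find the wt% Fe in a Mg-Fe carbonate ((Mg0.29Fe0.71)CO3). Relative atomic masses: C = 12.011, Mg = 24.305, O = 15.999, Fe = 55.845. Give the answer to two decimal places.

37.16 wt%

Molar mass of (Mg0.29Fe0.71)CO3: 0.29*24.305 + 0.71*55.845 + 1*12.011 + 3*15.999 = 106.706 g/mol.
Mass of Fe per formula unit: 0.71 × 55.845 = 39.650 g.
Weight fraction Fe = 39.650 / 106.706 = 0.3716.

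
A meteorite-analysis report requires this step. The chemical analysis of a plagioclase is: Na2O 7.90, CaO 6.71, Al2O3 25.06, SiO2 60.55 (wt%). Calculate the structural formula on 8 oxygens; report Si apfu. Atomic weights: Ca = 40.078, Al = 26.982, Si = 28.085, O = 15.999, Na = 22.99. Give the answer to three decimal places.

Na2O: 7.90/61.979 = 0.12746 mol → 0.25492 mol Na, 0.12746 mol O.
CaO: 6.71/56.077 = 0.11966 mol → 0.11966 mol Ca, 0.11966 mol O.
Al2O3: 25.06/101.961 = 0.24578 mol → 0.49156 mol Al, 0.73734 mol O.
SiO2: 60.55/60.083 = 1.00777 mol → 1.00777 mol Si, 2.01554 mol O.
Total oxygen = 3.00000 mol. Normalization factor = 8/3.00000 = 2.66667.
Si per 8 O = 1.00777 × 2.66667 = 2.687.

2.687 Si apfu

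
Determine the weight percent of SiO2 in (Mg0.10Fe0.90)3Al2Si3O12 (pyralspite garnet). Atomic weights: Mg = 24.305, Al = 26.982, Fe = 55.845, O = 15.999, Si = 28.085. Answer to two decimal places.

M((Mg0.10Fe0.90)3Al2Si3O12) = 488.280 g/mol; M(SiO2) = 60.083 g/mol.
Moles SiO2 per formula unit = 3 Si ÷ 1 = 3.0000.
SiO2 fraction = (3.0000 × 60.083) / 488.280 = 180.249/488.280 = 0.3692.

36.92 wt%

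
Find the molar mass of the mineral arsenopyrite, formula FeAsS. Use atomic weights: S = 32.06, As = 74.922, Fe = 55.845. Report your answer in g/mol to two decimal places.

162.83 g/mol

The formula mass is the sum 1·55.845 + 1·74.922 + 1·32.06.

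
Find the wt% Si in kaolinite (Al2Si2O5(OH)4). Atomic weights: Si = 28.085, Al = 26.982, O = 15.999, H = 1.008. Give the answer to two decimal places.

M(Al2Si2O5(OH)4) = 258.157 g/mol.
Si contributes 2 × 28.085 = 56.170 g per mole.
56.170/258.157 = 0.2176 → 21.76%.

21.76 mass %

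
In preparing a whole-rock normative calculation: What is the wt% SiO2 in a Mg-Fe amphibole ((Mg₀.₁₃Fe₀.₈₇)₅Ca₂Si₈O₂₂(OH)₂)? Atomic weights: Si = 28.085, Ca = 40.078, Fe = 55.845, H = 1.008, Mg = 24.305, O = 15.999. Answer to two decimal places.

50.62 wt%

Formula mass = 949.552 g/mol.
8 Si → 8.0000 mol SiO2 per formula unit; M(SiO2) = 60.083, so SiO2 mass = 480.664 g.
480.664/949.552 × 100 = 50.62 wt%.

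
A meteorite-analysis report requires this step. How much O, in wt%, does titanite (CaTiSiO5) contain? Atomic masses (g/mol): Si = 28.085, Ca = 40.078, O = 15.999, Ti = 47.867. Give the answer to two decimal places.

Molar mass of CaTiSiO5: 1*40.078 + 1*47.867 + 1*28.085 + 5*15.999 = 196.025 g/mol.
Mass of O per formula unit: 5 × 15.999 = 79.995 g.
Weight fraction O = 79.995 / 196.025 = 0.4081.

40.81 wt%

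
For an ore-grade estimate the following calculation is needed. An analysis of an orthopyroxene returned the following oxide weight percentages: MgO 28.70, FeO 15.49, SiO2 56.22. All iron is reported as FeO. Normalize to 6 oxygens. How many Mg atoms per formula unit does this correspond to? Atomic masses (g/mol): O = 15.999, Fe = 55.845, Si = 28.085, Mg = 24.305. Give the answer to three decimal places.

MgO (M=40.304): mol = 0.71209; Mg = 0.71209, O = 0.71209.
FeO (M=71.844): mol = 0.21561; Fe = 0.21561, O = 0.21561.
SiO2 (M=60.083): mol = 0.93571; Si = 0.93571, O = 1.87142.
ΣO = 2.79912; factor = 6/ΣO = 2.14353.
Mg apfu = 0.71209 × 2.14353 = 1.526.

1.526 Mg apfu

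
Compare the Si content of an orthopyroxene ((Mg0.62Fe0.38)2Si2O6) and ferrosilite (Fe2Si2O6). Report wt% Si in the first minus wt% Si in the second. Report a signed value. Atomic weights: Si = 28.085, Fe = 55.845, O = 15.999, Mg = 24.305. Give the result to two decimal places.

3.70 percentage points

First mineral: 56.170 g Si in 224.744 g formula = 24.99 wt% Si.
Second mineral: 56.170 g Si in 263.854 g formula = 21.29 wt% Si.
24.99% − 21.29% gives a difference of 3.70 percentage points.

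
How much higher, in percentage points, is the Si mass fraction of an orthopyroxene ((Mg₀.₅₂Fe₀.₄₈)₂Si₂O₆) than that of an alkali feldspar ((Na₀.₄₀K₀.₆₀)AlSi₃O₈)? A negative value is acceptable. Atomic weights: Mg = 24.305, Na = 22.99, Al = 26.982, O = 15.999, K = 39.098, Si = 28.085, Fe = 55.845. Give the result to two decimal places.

-6.68 percentage points

First mineral: 56.170 g Si in 231.052 g formula = 24.31 wt% Si.
Second mineral: 84.255 g Si in 271.884 g formula = 30.99 wt% Si.
24.31% − 30.99% gives a difference of -6.68 percentage points.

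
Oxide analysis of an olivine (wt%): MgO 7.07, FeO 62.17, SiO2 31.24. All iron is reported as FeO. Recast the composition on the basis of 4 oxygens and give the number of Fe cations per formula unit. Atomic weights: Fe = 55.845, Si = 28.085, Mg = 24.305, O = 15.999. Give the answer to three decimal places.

1.664 Fe apfu

MgO: 7.07/40.304 = 0.17542 mol → 0.17542 mol Mg, 0.17542 mol O.
FeO: 62.17/71.844 = 0.86535 mol → 0.86535 mol Fe, 0.86535 mol O.
SiO2: 31.24/60.083 = 0.51995 mol → 0.51995 mol Si, 1.03990 mol O.
Total oxygen = 2.08067 mol. Normalization factor = 4/2.08067 = 1.92246.
Fe per 4 O = 0.86535 × 1.92246 = 1.664.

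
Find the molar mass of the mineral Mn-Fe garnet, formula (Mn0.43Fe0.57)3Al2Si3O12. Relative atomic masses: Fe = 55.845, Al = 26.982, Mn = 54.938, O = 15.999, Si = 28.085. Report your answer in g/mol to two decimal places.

The formula mass is the sum 1.29(54.938) + 1.71(55.845) + 2(26.982) + 3(28.085) + 12(15.999).

496.57 g/mol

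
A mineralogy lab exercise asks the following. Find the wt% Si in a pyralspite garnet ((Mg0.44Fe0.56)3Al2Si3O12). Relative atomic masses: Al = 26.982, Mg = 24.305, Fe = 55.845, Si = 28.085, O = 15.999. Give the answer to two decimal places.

Formula mass = 1.32×24.305 + 1.68×55.845 + 2×26.982 + 3×28.085 + 12×15.999 = 456.109 g/mol, of which 84.255 g is Si.
So Si makes up 84.255/456.109 = 0.1847 of the mass, i.e. 18.47%.

18.47 wt%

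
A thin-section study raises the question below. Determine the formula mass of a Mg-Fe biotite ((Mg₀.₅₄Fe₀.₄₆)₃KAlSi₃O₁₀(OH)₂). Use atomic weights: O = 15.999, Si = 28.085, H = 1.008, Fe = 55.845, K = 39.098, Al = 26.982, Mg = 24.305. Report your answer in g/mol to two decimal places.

460.78 g/mol

Mg: 1.62 × 24.305 = 39.3741
Fe: 1.38 × 55.845 = 77.0661
K: 1 × 39.098 = 39.0980
Al: 1 × 26.982 = 26.9820
Si: 3 × 28.085 = 84.2550
O: 12 × 15.999 = 191.9880
H: 2 × 1.008 = 2.0160
Summing the contributions gives the formula mass.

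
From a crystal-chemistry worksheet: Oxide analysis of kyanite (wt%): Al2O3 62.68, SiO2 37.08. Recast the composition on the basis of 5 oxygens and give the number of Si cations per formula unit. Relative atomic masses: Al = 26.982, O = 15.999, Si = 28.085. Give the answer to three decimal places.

Al2O3 (M=101.961): mol = 0.61474; Al = 1.22948, O = 1.84422.
SiO2 (M=60.083): mol = 0.61715; Si = 0.61715, O = 1.23430.
ΣO = 3.07852; factor = 5/ΣO = 1.62416.
Si apfu = 0.61715 × 1.62416 = 1.002.

1.002 Si apfu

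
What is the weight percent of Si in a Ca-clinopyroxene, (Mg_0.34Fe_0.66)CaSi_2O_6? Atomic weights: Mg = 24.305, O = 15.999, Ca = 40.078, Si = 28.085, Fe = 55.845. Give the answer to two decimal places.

23.66 weight percent

M((Mg_0.34Fe_0.66)CaSi_2O_6) = 237.363 g/mol.
Si contributes 2 × 28.085 = 56.170 g per mole.
56.170/237.363 = 0.2366 → 23.66%.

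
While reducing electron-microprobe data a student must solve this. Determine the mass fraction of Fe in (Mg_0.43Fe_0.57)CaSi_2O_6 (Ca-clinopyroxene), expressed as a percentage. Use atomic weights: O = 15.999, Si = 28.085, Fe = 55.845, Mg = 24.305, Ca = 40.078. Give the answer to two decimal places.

13.57 wt%

Formula mass = 0.43*24.305 + 0.57*55.845 + 1*40.078 + 2*28.085 + 6*15.999 = 234.525 g/mol, of which 31.832 g is Fe.
So Fe makes up 31.832/234.525 = 0.1357 of the mass, i.e. 13.57%.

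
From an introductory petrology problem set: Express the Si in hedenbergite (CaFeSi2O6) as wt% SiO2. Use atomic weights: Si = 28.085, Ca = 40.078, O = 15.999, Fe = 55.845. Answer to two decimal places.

48.44 wt%

Molar mass of CaFeSi2O6 = 1*40.078 + 1*55.845 + 2*28.085 + 6*15.999 = 248.087 g/mol.
Each formula unit contains 2 Si, equivalent to 2/1 = 2.0000 mol SiO2.
M(SiO2) = 1×28.085 + 2×15.999 = 60.083 g/mol.
Mass of SiO2 per formula unit = 2.0000 × 60.083 = 120.166 g.
SiO2 wt% = 120.166 / 248.087 × 100 = 48.44%.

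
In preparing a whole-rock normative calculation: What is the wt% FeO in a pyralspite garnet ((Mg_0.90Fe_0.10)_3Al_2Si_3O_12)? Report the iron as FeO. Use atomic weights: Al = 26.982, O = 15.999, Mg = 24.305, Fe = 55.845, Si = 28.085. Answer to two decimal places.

5.22 wt%

Formula mass = 412.584 g/mol.
0.30 Fe → 0.3000 mol FeO per formula unit; M(FeO) = 71.844, so FeO mass = 21.553 g.
21.553/412.584 × 100 = 5.22 wt%.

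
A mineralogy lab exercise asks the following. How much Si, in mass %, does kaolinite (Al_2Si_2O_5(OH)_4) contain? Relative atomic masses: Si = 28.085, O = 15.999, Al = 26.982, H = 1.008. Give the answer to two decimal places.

21.76 mass %

Formula mass = 2×26.982 + 2×28.085 + 9×15.999 + 4×1.008 = 258.157 g/mol, of which 56.170 g is Si.
So Si makes up 56.170/258.157 = 0.2176 of the mass, i.e. 21.76%.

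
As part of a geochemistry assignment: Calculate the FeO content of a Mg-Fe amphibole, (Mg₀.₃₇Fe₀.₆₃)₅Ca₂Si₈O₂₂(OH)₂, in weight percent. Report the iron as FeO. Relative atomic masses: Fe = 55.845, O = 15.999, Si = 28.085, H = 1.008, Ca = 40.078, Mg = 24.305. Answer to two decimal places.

24.82 wt%

Formula mass = 911.704 g/mol.
3.15 Fe → 3.1500 mol FeO per formula unit; M(FeO) = 71.844, so FeO mass = 226.309 g.
226.309/911.704 × 100 = 24.82 wt%.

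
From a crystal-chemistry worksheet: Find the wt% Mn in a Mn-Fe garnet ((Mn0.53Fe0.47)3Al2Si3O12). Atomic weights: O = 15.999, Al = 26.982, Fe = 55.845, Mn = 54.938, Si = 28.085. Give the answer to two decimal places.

17.60 mass %

M((Mn0.53Fe0.47)3Al2Si3O12) = 496.300 g/mol.
Mn contributes 1.59 × 54.938 = 87.351 g per mole.
87.351/496.300 = 0.1760 → 17.60%.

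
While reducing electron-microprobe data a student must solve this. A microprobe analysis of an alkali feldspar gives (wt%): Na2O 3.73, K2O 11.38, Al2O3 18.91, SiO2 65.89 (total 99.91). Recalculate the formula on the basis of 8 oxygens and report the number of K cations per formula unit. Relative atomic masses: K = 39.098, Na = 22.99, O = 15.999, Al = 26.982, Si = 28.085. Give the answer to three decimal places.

Na2O: 3.73/61.979 = 0.06018 mol → 0.12036 mol Na, 0.06018 mol O.
K2O: 11.38/94.195 = 0.12081 mol → 0.24162 mol K, 0.12081 mol O.
Al2O3: 18.91/101.961 = 0.18546 mol → 0.37092 mol Al, 0.55638 mol O.
SiO2: 65.89/60.083 = 1.09665 mol → 1.09665 mol Si, 2.19330 mol O.
Total oxygen = 2.93067 mol. Normalization factor = 8/2.93067 = 2.72975.
K per 8 O = 0.24162 × 2.72975 = 0.660.

0.660 K apfu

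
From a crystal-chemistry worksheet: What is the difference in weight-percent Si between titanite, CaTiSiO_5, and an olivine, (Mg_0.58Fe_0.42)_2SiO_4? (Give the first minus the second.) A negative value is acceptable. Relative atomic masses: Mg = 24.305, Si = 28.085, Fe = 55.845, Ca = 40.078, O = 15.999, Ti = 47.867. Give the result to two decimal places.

-2.47 percentage points

M(CaTiSiO_5) = 196.025 g/mol, so wt% Si = 28.085/196.025 × 100 = 14.33%.
M((Mg_0.58Fe_0.42)_2SiO_4) = 167.185 g/mol, so wt% Si = 28.085/167.185 × 100 = 16.80%.
14.33 − 16.80 = -2.47 pp.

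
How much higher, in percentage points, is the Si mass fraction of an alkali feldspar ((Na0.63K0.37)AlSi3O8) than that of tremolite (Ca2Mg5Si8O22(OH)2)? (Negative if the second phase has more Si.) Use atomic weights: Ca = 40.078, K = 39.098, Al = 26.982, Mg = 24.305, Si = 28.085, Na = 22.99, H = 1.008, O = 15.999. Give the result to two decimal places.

3.76 percentage points

Si in (Na0.63K0.37)AlSi3O8: molar mass 268.179 g/mol; 3×28.085 = 84.255 g → 31.42 wt%.
Si in Ca2Mg5Si8O22(OH)2: molar mass 812.353 g/mol; 8×28.085 = 224.680 g → 27.66 wt%.
Difference = 31.42 − 27.66 = 3.76 percentage points.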